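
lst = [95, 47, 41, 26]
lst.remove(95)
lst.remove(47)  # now [41, 26]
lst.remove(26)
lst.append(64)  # [41, 64]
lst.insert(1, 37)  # [41, 37, 64]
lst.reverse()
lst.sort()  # [37, 41, 64]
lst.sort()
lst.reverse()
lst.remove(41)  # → [64, 37]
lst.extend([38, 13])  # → [64, 37, 38, 13]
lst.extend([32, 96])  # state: [64, 37, 38, 13, 32, 96]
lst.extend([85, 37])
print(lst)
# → [64, 37, 38, 13, 32, 96, 85, 37]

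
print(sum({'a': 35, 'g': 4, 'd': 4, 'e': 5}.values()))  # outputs 48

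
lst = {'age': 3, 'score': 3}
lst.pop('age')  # 3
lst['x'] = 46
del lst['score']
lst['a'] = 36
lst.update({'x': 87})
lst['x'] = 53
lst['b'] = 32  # {'x': 53, 'a': 36, 'b': 32}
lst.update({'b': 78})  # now {'x': 53, 'a': 36, 'b': 78}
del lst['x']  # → {'a': 36, 'b': 78}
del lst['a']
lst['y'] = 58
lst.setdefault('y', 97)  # 58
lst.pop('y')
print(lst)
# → {'b': 78}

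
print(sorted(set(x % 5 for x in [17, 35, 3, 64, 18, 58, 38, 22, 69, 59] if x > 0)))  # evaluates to [0, 2, 3, 4]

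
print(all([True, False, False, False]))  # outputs False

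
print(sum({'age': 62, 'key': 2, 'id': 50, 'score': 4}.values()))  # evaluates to 118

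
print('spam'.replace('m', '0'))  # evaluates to spa0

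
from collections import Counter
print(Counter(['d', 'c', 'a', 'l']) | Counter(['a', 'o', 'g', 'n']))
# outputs Counter({'d': 1, 'c': 1, 'a': 1, 'l': 1, 'o': 1, 'g': 1, 'n': 1})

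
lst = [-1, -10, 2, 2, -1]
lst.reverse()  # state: [-1, 2, 2, -10, -1]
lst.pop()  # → -1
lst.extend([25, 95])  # [-1, 2, 2, -10, 25, 95]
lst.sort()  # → [-10, -1, 2, 2, 25, 95]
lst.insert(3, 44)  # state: [-10, -1, 2, 44, 2, 25, 95]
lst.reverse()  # [95, 25, 2, 44, 2, -1, -10]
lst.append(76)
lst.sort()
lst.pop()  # 95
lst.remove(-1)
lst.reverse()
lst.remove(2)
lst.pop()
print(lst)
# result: [76, 44, 25, 2]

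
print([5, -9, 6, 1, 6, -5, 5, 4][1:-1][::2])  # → [-9, 1, -5]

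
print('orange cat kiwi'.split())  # ['orange', 'cat', 'kiwi']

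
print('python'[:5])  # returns pytho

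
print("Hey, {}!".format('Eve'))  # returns Hey, Eve!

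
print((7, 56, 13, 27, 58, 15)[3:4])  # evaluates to (27,)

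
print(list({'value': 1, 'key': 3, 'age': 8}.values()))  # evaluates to [1, 3, 8]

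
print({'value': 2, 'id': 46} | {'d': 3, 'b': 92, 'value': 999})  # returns {'value': 999, 'id': 46, 'd': 3, 'b': 92}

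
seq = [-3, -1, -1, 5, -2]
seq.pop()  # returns -2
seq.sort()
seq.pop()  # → 5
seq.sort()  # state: [-3, -1, -1]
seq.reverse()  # [-1, -1, -3]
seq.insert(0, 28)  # [28, -1, -1, -3]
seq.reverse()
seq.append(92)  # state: [-3, -1, -1, 28, 92]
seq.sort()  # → [-3, -1, -1, 28, 92]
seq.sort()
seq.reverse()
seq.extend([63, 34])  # [92, 28, -1, -1, -3, 63, 34]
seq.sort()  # [-3, -1, -1, 28, 34, 63, 92]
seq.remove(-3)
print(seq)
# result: [-1, -1, 28, 34, 63, 92]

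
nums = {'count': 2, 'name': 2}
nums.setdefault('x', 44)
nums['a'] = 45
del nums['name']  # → {'count': 2, 'x': 44, 'a': 45}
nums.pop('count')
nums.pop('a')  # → 45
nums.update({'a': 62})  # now {'x': 44, 'a': 62}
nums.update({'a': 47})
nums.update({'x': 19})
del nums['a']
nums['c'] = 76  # {'x': 19, 'c': 76}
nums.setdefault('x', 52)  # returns 19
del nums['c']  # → {'x': 19}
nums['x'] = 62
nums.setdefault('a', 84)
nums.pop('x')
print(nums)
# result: {'a': 84}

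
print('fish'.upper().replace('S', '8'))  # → FI8H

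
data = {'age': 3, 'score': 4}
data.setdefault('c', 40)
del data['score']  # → {'age': 3, 'c': 40}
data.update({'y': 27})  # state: {'age': 3, 'c': 40, 'y': 27}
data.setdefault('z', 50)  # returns 50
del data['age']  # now {'c': 40, 'y': 27, 'z': 50}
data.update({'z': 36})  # {'c': 40, 'y': 27, 'z': 36}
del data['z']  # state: {'c': 40, 'y': 27}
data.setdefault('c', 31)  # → 40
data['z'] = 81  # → {'c': 40, 'y': 27, 'z': 81}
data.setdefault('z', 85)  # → 81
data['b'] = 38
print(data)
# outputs {'c': 40, 'y': 27, 'z': 81, 'b': 38}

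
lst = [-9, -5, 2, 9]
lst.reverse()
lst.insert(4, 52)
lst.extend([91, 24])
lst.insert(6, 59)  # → [9, 2, -5, -9, 52, 91, 59, 24]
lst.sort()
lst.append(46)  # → [-9, -5, 2, 9, 24, 52, 59, 91, 46]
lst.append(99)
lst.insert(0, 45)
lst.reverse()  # [99, 46, 91, 59, 52, 24, 9, 2, -5, -9, 45]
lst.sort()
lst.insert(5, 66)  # [-9, -5, 2, 9, 24, 66, 45, 46, 52, 59, 91, 99]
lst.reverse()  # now [99, 91, 59, 52, 46, 45, 66, 24, 9, 2, -5, -9]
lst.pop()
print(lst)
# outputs [99, 91, 59, 52, 46, 45, 66, 24, 9, 2, -5]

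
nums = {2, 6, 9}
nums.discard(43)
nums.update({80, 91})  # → {2, 6, 9, 80, 91}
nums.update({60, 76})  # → {2, 6, 9, 60, 76, 80, 91}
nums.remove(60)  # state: {2, 6, 9, 76, 80, 91}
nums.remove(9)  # {2, 6, 76, 80, 91}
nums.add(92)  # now {2, 6, 76, 80, 91, 92}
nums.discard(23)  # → {2, 6, 76, 80, 91, 92}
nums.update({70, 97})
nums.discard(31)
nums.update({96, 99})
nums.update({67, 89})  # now {2, 6, 67, 70, 76, 80, 89, 91, 92, 96, 97, 99}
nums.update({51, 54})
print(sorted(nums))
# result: [2, 6, 51, 54, 67, 70, 76, 80, 89, 91, 92, 96, 97, 99]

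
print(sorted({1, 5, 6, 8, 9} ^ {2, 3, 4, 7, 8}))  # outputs [1, 2, 3, 4, 5, 6, 7, 9]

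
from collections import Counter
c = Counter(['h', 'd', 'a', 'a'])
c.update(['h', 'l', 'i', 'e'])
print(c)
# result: Counter({'h': 2, 'a': 2, 'd': 1, 'l': 1, 'i': 1, 'e': 1})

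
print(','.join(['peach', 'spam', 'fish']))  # peach,spam,fish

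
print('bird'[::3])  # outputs bd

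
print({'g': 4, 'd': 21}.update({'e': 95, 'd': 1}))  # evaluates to None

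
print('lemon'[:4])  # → lemo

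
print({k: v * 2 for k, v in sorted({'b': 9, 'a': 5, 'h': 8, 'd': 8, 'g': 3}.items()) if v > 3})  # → {'a': 10, 'b': 18, 'd': 16, 'h': 16}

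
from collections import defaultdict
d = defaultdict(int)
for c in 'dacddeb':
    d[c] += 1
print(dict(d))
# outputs {'d': 3, 'a': 1, 'c': 1, 'e': 1, 'b': 1}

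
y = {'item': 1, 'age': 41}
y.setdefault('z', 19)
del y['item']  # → {'age': 41, 'z': 19}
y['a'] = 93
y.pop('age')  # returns 41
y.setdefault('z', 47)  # 19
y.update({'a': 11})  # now {'z': 19, 'a': 11}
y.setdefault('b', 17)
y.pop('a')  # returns 11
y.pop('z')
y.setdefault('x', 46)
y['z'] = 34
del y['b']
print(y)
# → {'x': 46, 'z': 34}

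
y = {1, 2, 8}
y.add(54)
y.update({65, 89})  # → {1, 2, 8, 54, 65, 89}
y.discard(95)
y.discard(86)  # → {1, 2, 8, 54, 65, 89}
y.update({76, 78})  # {1, 2, 8, 54, 65, 76, 78, 89}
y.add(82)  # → {1, 2, 8, 54, 65, 76, 78, 82, 89}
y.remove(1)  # {2, 8, 54, 65, 76, 78, 82, 89}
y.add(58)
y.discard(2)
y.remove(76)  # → {8, 54, 58, 65, 78, 82, 89}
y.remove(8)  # {54, 58, 65, 78, 82, 89}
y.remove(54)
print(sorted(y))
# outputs [58, 65, 78, 82, 89]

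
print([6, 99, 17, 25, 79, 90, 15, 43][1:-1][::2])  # [99, 25, 90]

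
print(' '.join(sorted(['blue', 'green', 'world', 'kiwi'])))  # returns blue green kiwi world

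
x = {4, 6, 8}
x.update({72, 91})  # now {4, 6, 8, 72, 91}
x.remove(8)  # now {4, 6, 72, 91}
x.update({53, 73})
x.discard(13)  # {4, 6, 53, 72, 73, 91}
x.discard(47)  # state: {4, 6, 53, 72, 73, 91}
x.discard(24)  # {4, 6, 53, 72, 73, 91}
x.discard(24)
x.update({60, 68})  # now {4, 6, 53, 60, 68, 72, 73, 91}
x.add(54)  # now {4, 6, 53, 54, 60, 68, 72, 73, 91}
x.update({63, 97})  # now {4, 6, 53, 54, 60, 63, 68, 72, 73, 91, 97}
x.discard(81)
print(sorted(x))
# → [4, 6, 53, 54, 60, 63, 68, 72, 73, 91, 97]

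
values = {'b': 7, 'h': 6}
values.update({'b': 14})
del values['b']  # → {'h': 6}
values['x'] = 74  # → {'h': 6, 'x': 74}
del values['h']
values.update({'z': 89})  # {'x': 74, 'z': 89}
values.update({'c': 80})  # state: {'x': 74, 'z': 89, 'c': 80}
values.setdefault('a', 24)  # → 24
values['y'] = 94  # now {'x': 74, 'z': 89, 'c': 80, 'a': 24, 'y': 94}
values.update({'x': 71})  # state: {'x': 71, 'z': 89, 'c': 80, 'a': 24, 'y': 94}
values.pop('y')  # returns 94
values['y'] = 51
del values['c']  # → {'x': 71, 'z': 89, 'a': 24, 'y': 51}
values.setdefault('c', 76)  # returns 76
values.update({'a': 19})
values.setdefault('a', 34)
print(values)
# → {'x': 71, 'z': 89, 'a': 19, 'y': 51, 'c': 76}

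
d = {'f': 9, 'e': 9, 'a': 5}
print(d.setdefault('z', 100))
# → 100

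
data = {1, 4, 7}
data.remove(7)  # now {1, 4}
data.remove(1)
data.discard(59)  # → {4}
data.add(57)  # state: {4, 57}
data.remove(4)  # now {57}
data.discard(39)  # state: {57}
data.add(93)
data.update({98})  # {57, 93, 98}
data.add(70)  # {57, 70, 93, 98}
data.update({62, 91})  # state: {57, 62, 70, 91, 93, 98}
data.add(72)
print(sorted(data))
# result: [57, 62, 70, 72, 91, 93, 98]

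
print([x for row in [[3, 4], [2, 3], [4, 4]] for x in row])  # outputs [3, 4, 2, 3, 4, 4]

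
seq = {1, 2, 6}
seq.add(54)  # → {1, 2, 6, 54}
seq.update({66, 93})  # {1, 2, 6, 54, 66, 93}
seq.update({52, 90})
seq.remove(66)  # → {1, 2, 6, 52, 54, 90, 93}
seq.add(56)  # {1, 2, 6, 52, 54, 56, 90, 93}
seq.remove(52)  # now {1, 2, 6, 54, 56, 90, 93}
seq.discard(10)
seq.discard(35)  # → {1, 2, 6, 54, 56, 90, 93}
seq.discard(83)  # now {1, 2, 6, 54, 56, 90, 93}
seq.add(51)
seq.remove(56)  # {1, 2, 6, 51, 54, 90, 93}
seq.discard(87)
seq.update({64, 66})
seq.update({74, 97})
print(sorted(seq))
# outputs [1, 2, 6, 51, 54, 64, 66, 74, 90, 93, 97]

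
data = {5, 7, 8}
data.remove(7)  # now {5, 8}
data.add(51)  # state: {5, 8, 51}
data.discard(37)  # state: {5, 8, 51}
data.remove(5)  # {8, 51}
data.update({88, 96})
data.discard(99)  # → {8, 51, 88, 96}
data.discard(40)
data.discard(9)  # {8, 51, 88, 96}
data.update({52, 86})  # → {8, 51, 52, 86, 88, 96}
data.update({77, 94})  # {8, 51, 52, 77, 86, 88, 94, 96}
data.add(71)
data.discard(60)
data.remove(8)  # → {51, 52, 71, 77, 86, 88, 94, 96}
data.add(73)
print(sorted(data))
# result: [51, 52, 71, 73, 77, 86, 88, 94, 96]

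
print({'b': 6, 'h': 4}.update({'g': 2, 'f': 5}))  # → None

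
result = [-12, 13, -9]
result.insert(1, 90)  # [-12, 90, 13, -9]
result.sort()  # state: [-12, -9, 13, 90]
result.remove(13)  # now [-12, -9, 90]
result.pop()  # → 90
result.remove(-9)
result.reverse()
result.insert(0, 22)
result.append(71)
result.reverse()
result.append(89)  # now [71, -12, 22, 89]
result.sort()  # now [-12, 22, 71, 89]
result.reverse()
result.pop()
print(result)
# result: [89, 71, 22]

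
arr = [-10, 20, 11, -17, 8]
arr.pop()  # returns 8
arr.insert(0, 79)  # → [79, -10, 20, 11, -17]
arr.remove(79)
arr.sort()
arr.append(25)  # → [-17, -10, 11, 20, 25]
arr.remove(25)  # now [-17, -10, 11, 20]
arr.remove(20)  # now [-17, -10, 11]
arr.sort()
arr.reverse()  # [11, -10, -17]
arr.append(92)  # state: [11, -10, -17, 92]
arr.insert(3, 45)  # [11, -10, -17, 45, 92]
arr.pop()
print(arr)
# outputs [11, -10, -17, 45]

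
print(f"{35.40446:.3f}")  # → 35.404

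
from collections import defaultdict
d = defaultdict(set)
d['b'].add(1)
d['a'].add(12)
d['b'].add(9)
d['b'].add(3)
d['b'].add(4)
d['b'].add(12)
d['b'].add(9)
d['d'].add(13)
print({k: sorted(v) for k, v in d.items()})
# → {'b': [1, 3, 4, 9, 12], 'a': [12], 'd': [13]}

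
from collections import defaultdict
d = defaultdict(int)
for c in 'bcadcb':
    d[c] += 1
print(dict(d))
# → {'b': 2, 'c': 2, 'a': 1, 'd': 1}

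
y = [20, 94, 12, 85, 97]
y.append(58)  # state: [20, 94, 12, 85, 97, 58]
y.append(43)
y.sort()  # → [12, 20, 43, 58, 85, 94, 97]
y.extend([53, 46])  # [12, 20, 43, 58, 85, 94, 97, 53, 46]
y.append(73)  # [12, 20, 43, 58, 85, 94, 97, 53, 46, 73]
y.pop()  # 73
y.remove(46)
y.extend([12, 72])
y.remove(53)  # [12, 20, 43, 58, 85, 94, 97, 12, 72]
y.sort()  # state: [12, 12, 20, 43, 58, 72, 85, 94, 97]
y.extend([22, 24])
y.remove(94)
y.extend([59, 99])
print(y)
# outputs [12, 12, 20, 43, 58, 72, 85, 97, 22, 24, 59, 99]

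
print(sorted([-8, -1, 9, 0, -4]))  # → [-8, -4, -1, 0, 9]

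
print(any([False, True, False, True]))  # True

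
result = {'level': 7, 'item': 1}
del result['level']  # {'item': 1}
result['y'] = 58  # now {'item': 1, 'y': 58}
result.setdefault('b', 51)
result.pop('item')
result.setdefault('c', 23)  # 23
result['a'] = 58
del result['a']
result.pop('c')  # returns 23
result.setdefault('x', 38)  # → 38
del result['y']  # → {'b': 51, 'x': 38}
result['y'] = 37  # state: {'b': 51, 'x': 38, 'y': 37}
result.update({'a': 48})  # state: {'b': 51, 'x': 38, 'y': 37, 'a': 48}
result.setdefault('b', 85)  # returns 51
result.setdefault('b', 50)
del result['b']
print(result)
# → {'x': 38, 'y': 37, 'a': 48}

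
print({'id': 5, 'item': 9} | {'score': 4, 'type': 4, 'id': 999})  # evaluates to {'id': 999, 'item': 9, 'score': 4, 'type': 4}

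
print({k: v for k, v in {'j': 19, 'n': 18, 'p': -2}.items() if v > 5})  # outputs {'j': 19, 'n': 18}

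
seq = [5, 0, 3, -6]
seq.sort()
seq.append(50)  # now [-6, 0, 3, 5, 50]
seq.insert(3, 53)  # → [-6, 0, 3, 53, 5, 50]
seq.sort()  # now [-6, 0, 3, 5, 50, 53]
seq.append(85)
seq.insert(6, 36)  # [-6, 0, 3, 5, 50, 53, 36, 85]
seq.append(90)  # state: [-6, 0, 3, 5, 50, 53, 36, 85, 90]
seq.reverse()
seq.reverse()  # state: [-6, 0, 3, 5, 50, 53, 36, 85, 90]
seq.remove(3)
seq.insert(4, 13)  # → [-6, 0, 5, 50, 13, 53, 36, 85, 90]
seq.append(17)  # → [-6, 0, 5, 50, 13, 53, 36, 85, 90, 17]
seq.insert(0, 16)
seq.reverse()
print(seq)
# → [17, 90, 85, 36, 53, 13, 50, 5, 0, -6, 16]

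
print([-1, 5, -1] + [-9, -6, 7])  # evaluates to [-1, 5, -1, -9, -6, 7]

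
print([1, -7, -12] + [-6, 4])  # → [1, -7, -12, -6, 4]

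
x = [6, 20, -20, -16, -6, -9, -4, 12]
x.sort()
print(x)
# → [-20, -16, -9, -6, -4, 6, 12, 20]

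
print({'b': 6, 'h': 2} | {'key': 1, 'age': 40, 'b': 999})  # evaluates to {'b': 999, 'h': 2, 'key': 1, 'age': 40}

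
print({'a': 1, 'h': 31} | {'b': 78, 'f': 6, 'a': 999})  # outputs {'a': 999, 'h': 31, 'b': 78, 'f': 6}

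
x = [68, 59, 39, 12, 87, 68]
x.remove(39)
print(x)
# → [68, 59, 12, 87, 68]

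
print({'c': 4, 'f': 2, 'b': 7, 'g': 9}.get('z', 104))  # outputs 104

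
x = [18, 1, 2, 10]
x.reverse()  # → [10, 2, 1, 18]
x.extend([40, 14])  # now [10, 2, 1, 18, 40, 14]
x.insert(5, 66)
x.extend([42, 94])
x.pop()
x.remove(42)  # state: [10, 2, 1, 18, 40, 66, 14]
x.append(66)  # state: [10, 2, 1, 18, 40, 66, 14, 66]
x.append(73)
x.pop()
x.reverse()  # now [66, 14, 66, 40, 18, 1, 2, 10]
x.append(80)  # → [66, 14, 66, 40, 18, 1, 2, 10, 80]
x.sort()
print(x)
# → [1, 2, 10, 14, 18, 40, 66, 66, 80]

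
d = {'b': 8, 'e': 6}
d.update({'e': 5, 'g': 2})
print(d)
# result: {'b': 8, 'e': 5, 'g': 2}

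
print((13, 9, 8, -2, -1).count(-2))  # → 1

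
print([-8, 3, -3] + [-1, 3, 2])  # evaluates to [-8, 3, -3, -1, 3, 2]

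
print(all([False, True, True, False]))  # False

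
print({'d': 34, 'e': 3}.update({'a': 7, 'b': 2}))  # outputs None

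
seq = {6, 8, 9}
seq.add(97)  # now {6, 8, 9, 97}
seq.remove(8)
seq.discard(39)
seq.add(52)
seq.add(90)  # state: {6, 9, 52, 90, 97}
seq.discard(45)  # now {6, 9, 52, 90, 97}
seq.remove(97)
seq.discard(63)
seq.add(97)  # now {6, 9, 52, 90, 97}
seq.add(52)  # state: {6, 9, 52, 90, 97}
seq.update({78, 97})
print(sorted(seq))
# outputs [6, 9, 52, 78, 90, 97]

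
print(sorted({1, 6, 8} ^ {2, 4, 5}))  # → [1, 2, 4, 5, 6, 8]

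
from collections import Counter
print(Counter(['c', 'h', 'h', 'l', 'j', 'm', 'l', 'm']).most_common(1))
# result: [('h', 2)]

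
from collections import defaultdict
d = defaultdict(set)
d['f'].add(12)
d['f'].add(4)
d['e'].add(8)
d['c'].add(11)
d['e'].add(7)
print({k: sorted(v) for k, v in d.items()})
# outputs {'f': [4, 12], 'e': [7, 8], 'c': [11]}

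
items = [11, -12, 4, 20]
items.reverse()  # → [20, 4, -12, 11]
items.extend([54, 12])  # [20, 4, -12, 11, 54, 12]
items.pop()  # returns 12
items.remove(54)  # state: [20, 4, -12, 11]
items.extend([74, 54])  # [20, 4, -12, 11, 74, 54]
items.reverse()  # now [54, 74, 11, -12, 4, 20]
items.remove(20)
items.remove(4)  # [54, 74, 11, -12]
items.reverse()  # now [-12, 11, 74, 54]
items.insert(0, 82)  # [82, -12, 11, 74, 54]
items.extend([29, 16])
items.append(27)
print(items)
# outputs [82, -12, 11, 74, 54, 29, 16, 27]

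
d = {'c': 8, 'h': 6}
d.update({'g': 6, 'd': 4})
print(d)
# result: {'c': 8, 'h': 6, 'g': 6, 'd': 4}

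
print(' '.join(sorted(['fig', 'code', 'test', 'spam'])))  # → code fig spam test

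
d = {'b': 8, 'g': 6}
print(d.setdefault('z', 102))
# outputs 102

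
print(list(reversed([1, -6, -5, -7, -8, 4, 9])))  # [9, 4, -8, -7, -5, -6, 1]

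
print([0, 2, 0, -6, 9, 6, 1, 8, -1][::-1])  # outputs [-1, 8, 1, 6, 9, -6, 0, 2, 0]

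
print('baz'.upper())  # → BAZ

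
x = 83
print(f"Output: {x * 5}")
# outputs Output: 415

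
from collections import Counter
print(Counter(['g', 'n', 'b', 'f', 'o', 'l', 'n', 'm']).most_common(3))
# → [('n', 2), ('g', 1), ('b', 1)]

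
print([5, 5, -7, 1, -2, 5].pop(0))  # 5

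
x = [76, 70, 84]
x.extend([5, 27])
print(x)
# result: [76, 70, 84, 5, 27]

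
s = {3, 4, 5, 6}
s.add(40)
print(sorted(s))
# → [3, 4, 5, 6, 40]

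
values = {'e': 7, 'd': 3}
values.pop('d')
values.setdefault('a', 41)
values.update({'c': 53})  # {'e': 7, 'a': 41, 'c': 53}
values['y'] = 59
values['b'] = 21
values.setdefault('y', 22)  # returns 59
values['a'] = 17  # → {'e': 7, 'a': 17, 'c': 53, 'y': 59, 'b': 21}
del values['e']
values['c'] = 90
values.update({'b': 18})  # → {'a': 17, 'c': 90, 'y': 59, 'b': 18}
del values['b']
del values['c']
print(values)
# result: {'a': 17, 'y': 59}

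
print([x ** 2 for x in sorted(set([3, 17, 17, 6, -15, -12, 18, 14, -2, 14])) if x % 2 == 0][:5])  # [144, 4, 36, 196, 324]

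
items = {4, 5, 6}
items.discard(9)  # {4, 5, 6}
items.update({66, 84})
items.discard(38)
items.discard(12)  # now {4, 5, 6, 66, 84}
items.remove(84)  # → {4, 5, 6, 66}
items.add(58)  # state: {4, 5, 6, 58, 66}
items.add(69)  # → {4, 5, 6, 58, 66, 69}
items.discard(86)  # {4, 5, 6, 58, 66, 69}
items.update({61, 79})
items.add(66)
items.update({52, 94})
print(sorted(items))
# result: [4, 5, 6, 52, 58, 61, 66, 69, 79, 94]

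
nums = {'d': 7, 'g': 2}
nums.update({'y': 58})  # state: {'d': 7, 'g': 2, 'y': 58}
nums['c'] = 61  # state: {'d': 7, 'g': 2, 'y': 58, 'c': 61}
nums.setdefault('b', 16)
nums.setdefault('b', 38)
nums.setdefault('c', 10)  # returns 61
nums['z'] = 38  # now {'d': 7, 'g': 2, 'y': 58, 'c': 61, 'b': 16, 'z': 38}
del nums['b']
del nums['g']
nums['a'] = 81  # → {'d': 7, 'y': 58, 'c': 61, 'z': 38, 'a': 81}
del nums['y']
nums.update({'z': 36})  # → {'d': 7, 'c': 61, 'z': 36, 'a': 81}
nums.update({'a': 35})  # {'d': 7, 'c': 61, 'z': 36, 'a': 35}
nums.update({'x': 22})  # {'d': 7, 'c': 61, 'z': 36, 'a': 35, 'x': 22}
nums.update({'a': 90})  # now {'d': 7, 'c': 61, 'z': 36, 'a': 90, 'x': 22}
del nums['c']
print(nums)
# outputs {'d': 7, 'z': 36, 'a': 90, 'x': 22}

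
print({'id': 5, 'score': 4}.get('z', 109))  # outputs 109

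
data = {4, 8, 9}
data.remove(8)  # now {4, 9}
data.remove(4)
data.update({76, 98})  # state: {9, 76, 98}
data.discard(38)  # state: {9, 76, 98}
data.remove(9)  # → {76, 98}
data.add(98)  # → {76, 98}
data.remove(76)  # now {98}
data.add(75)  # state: {75, 98}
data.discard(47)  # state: {75, 98}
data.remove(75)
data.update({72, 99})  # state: {72, 98, 99}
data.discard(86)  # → {72, 98, 99}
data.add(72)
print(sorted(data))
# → [72, 98, 99]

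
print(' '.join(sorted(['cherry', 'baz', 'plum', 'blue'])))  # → baz blue cherry plum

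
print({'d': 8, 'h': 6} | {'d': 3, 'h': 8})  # {'d': 3, 'h': 8}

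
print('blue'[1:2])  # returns l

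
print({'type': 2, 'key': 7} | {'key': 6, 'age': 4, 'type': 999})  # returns {'type': 999, 'key': 6, 'age': 4}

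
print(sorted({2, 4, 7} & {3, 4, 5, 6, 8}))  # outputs [4]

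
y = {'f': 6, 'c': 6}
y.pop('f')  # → 6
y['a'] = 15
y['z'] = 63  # {'c': 6, 'a': 15, 'z': 63}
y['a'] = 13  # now {'c': 6, 'a': 13, 'z': 63}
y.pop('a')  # 13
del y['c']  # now {'z': 63}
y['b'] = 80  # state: {'z': 63, 'b': 80}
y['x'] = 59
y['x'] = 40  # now {'z': 63, 'b': 80, 'x': 40}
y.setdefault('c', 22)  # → 22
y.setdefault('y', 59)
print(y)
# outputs {'z': 63, 'b': 80, 'x': 40, 'c': 22, 'y': 59}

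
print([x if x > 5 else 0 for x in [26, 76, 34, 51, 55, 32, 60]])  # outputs [26, 76, 34, 51, 55, 32, 60]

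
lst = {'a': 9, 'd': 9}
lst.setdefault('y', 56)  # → 56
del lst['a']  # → {'d': 9, 'y': 56}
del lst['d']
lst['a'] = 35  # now {'y': 56, 'a': 35}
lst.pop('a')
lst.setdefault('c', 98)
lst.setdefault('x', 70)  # 70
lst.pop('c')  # 98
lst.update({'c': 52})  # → {'y': 56, 'x': 70, 'c': 52}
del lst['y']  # {'x': 70, 'c': 52}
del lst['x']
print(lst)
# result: {'c': 52}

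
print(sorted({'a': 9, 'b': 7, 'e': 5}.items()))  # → [('a', 9), ('b', 7), ('e', 5)]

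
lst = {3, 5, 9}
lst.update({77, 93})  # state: {3, 5, 9, 77, 93}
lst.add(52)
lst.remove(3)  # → {5, 9, 52, 77, 93}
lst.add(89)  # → {5, 9, 52, 77, 89, 93}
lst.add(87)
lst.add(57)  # {5, 9, 52, 57, 77, 87, 89, 93}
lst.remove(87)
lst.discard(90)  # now {5, 9, 52, 57, 77, 89, 93}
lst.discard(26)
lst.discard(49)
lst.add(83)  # {5, 9, 52, 57, 77, 83, 89, 93}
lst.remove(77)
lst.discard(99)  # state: {5, 9, 52, 57, 83, 89, 93}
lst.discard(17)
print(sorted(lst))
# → [5, 9, 52, 57, 83, 89, 93]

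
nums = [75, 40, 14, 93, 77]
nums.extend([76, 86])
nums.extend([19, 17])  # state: [75, 40, 14, 93, 77, 76, 86, 19, 17]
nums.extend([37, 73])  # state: [75, 40, 14, 93, 77, 76, 86, 19, 17, 37, 73]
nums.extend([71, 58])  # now [75, 40, 14, 93, 77, 76, 86, 19, 17, 37, 73, 71, 58]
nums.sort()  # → [14, 17, 19, 37, 40, 58, 71, 73, 75, 76, 77, 86, 93]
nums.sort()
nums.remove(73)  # [14, 17, 19, 37, 40, 58, 71, 75, 76, 77, 86, 93]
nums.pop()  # 93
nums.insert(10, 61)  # [14, 17, 19, 37, 40, 58, 71, 75, 76, 77, 61, 86]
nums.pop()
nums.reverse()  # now [61, 77, 76, 75, 71, 58, 40, 37, 19, 17, 14]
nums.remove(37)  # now [61, 77, 76, 75, 71, 58, 40, 19, 17, 14]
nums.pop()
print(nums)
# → [61, 77, 76, 75, 71, 58, 40, 19, 17]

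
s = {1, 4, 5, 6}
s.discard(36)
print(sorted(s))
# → [1, 4, 5, 6]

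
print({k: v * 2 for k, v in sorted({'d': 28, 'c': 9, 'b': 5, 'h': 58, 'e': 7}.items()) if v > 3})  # {'b': 10, 'c': 18, 'd': 56, 'e': 14, 'h': 116}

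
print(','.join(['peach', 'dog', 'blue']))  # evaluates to peach,dog,blue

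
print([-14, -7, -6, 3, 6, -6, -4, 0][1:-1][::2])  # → [-7, 3, -6]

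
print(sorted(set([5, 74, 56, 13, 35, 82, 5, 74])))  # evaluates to [5, 13, 35, 56, 74, 82]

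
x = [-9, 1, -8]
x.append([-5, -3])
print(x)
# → [-9, 1, -8, [-5, -3]]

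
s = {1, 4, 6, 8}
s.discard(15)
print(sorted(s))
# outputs [1, 4, 6, 8]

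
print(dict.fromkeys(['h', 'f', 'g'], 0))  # {'h': 0, 'f': 0, 'g': 0}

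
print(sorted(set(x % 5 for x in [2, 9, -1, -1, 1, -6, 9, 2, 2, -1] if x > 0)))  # [1, 2, 4]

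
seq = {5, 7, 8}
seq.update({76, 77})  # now {5, 7, 8, 76, 77}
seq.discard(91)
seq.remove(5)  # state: {7, 8, 76, 77}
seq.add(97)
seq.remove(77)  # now {7, 8, 76, 97}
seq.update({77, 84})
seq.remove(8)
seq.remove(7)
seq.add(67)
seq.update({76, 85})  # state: {67, 76, 77, 84, 85, 97}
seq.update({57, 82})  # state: {57, 67, 76, 77, 82, 84, 85, 97}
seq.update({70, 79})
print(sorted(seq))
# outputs [57, 67, 70, 76, 77, 79, 82, 84, 85, 97]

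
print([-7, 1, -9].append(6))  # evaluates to None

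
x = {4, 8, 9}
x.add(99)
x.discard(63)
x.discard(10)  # {4, 8, 9, 99}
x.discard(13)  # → {4, 8, 9, 99}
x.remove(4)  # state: {8, 9, 99}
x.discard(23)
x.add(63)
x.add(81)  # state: {8, 9, 63, 81, 99}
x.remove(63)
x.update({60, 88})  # {8, 9, 60, 81, 88, 99}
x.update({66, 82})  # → {8, 9, 60, 66, 81, 82, 88, 99}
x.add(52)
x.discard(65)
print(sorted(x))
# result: [8, 9, 52, 60, 66, 81, 82, 88, 99]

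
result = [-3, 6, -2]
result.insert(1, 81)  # [-3, 81, 6, -2]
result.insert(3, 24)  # [-3, 81, 6, 24, -2]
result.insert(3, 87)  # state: [-3, 81, 6, 87, 24, -2]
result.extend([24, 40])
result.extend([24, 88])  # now [-3, 81, 6, 87, 24, -2, 24, 40, 24, 88]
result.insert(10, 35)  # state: [-3, 81, 6, 87, 24, -2, 24, 40, 24, 88, 35]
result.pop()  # 35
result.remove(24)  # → [-3, 81, 6, 87, -2, 24, 40, 24, 88]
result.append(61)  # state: [-3, 81, 6, 87, -2, 24, 40, 24, 88, 61]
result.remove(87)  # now [-3, 81, 6, -2, 24, 40, 24, 88, 61]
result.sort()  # [-3, -2, 6, 24, 24, 40, 61, 81, 88]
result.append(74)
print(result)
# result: [-3, -2, 6, 24, 24, 40, 61, 81, 88, 74]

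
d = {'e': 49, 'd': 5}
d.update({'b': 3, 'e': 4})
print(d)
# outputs {'e': 4, 'd': 5, 'b': 3}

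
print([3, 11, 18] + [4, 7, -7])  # [3, 11, 18, 4, 7, -7]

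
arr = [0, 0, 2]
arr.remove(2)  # [0, 0]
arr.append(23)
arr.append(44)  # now [0, 0, 23, 44]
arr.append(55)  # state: [0, 0, 23, 44, 55]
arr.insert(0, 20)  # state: [20, 0, 0, 23, 44, 55]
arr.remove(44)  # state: [20, 0, 0, 23, 55]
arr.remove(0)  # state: [20, 0, 23, 55]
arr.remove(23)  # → [20, 0, 55]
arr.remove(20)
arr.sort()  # [0, 55]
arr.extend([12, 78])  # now [0, 55, 12, 78]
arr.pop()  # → 78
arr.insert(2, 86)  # [0, 55, 86, 12]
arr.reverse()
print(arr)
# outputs [12, 86, 55, 0]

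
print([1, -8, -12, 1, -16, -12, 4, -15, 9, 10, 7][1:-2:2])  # [-8, 1, -12, -15]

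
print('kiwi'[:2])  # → ki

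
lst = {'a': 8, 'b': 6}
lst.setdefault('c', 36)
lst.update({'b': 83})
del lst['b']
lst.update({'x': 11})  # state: {'a': 8, 'c': 36, 'x': 11}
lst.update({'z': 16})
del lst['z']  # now {'a': 8, 'c': 36, 'x': 11}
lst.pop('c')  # 36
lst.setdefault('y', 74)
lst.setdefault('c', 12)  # 12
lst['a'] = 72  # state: {'a': 72, 'x': 11, 'y': 74, 'c': 12}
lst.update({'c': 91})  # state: {'a': 72, 'x': 11, 'y': 74, 'c': 91}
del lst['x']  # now {'a': 72, 'y': 74, 'c': 91}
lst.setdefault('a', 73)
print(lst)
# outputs {'a': 72, 'y': 74, 'c': 91}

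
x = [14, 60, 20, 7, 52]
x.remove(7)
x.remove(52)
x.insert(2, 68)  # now [14, 60, 68, 20]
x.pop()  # 20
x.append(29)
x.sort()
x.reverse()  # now [68, 60, 29, 14]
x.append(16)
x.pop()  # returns 16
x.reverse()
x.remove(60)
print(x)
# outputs [14, 29, 68]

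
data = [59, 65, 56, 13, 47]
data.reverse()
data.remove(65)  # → [47, 13, 56, 59]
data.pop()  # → 59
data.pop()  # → 56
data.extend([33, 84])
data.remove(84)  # [47, 13, 33]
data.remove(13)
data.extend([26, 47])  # [47, 33, 26, 47]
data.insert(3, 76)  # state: [47, 33, 26, 76, 47]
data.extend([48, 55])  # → [47, 33, 26, 76, 47, 48, 55]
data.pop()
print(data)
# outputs [47, 33, 26, 76, 47, 48]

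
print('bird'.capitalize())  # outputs Bird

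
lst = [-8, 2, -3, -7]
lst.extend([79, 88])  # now [-8, 2, -3, -7, 79, 88]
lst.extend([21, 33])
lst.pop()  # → 33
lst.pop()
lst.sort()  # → [-8, -7, -3, 2, 79, 88]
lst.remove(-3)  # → [-8, -7, 2, 79, 88]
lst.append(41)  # [-8, -7, 2, 79, 88, 41]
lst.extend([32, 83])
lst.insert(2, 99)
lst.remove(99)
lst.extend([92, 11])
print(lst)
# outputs [-8, -7, 2, 79, 88, 41, 32, 83, 92, 11]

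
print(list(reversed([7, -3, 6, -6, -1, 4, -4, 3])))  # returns [3, -4, 4, -1, -6, 6, -3, 7]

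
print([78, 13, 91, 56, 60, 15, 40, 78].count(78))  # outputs 2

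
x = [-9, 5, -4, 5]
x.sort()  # [-9, -4, 5, 5]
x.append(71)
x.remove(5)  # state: [-9, -4, 5, 71]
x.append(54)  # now [-9, -4, 5, 71, 54]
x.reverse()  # [54, 71, 5, -4, -9]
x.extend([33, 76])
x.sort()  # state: [-9, -4, 5, 33, 54, 71, 76]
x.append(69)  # [-9, -4, 5, 33, 54, 71, 76, 69]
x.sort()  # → [-9, -4, 5, 33, 54, 69, 71, 76]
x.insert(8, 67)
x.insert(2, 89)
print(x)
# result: [-9, -4, 89, 5, 33, 54, 69, 71, 76, 67]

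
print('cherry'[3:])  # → rry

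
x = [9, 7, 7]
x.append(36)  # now [9, 7, 7, 36]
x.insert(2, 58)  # [9, 7, 58, 7, 36]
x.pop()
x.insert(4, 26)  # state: [9, 7, 58, 7, 26]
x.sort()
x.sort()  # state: [7, 7, 9, 26, 58]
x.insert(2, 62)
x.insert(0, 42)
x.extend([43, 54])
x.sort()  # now [7, 7, 9, 26, 42, 43, 54, 58, 62]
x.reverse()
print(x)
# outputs [62, 58, 54, 43, 42, 26, 9, 7, 7]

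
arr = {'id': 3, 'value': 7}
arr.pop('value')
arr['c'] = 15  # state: {'id': 3, 'c': 15}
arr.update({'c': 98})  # {'id': 3, 'c': 98}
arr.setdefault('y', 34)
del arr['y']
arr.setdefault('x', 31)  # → 31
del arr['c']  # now {'id': 3, 'x': 31}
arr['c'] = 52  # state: {'id': 3, 'x': 31, 'c': 52}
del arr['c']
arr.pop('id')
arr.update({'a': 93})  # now {'x': 31, 'a': 93}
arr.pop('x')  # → 31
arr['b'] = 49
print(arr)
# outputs {'a': 93, 'b': 49}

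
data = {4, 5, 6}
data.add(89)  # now {4, 5, 6, 89}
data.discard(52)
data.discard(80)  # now {4, 5, 6, 89}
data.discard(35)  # {4, 5, 6, 89}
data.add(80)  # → {4, 5, 6, 80, 89}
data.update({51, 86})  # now {4, 5, 6, 51, 80, 86, 89}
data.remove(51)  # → {4, 5, 6, 80, 86, 89}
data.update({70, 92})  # {4, 5, 6, 70, 80, 86, 89, 92}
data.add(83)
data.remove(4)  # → {5, 6, 70, 80, 83, 86, 89, 92}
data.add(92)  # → {5, 6, 70, 80, 83, 86, 89, 92}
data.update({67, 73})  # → {5, 6, 67, 70, 73, 80, 83, 86, 89, 92}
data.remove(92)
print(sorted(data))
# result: [5, 6, 67, 70, 73, 80, 83, 86, 89]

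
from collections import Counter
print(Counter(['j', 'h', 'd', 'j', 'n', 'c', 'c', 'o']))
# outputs Counter({'j': 2, 'c': 2, 'h': 1, 'd': 1, 'n': 1, 'o': 1})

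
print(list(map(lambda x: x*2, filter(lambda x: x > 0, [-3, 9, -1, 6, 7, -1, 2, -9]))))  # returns [18, 12, 14, 4]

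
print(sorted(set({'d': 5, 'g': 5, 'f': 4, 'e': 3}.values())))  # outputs [3, 4, 5]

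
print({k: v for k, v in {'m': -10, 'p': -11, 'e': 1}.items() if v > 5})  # {}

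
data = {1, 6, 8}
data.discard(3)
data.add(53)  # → {1, 6, 8, 53}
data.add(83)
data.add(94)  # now {1, 6, 8, 53, 83, 94}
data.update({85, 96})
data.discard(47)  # {1, 6, 8, 53, 83, 85, 94, 96}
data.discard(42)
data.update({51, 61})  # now {1, 6, 8, 51, 53, 61, 83, 85, 94, 96}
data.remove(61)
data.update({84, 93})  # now {1, 6, 8, 51, 53, 83, 84, 85, 93, 94, 96}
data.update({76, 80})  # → {1, 6, 8, 51, 53, 76, 80, 83, 84, 85, 93, 94, 96}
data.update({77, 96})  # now {1, 6, 8, 51, 53, 76, 77, 80, 83, 84, 85, 93, 94, 96}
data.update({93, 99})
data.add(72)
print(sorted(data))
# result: [1, 6, 8, 51, 53, 72, 76, 77, 80, 83, 84, 85, 93, 94, 96, 99]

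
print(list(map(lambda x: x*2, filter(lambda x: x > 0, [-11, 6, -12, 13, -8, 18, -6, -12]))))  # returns [12, 26, 36]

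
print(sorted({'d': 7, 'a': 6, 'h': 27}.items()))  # [('a', 6), ('d', 7), ('h', 27)]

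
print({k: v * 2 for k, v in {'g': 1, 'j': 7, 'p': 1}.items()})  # {'g': 2, 'j': 14, 'p': 2}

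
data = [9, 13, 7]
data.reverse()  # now [7, 13, 9]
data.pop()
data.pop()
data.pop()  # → 7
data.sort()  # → []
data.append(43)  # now [43]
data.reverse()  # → [43]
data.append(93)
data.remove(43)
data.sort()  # [93]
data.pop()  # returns 93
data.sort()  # []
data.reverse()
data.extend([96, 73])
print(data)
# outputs [96, 73]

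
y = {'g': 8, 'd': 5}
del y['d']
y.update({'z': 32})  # {'g': 8, 'z': 32}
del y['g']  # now {'z': 32}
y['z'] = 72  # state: {'z': 72}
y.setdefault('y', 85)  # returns 85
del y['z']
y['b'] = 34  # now {'y': 85, 'b': 34}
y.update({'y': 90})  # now {'y': 90, 'b': 34}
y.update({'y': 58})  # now {'y': 58, 'b': 34}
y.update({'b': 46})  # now {'y': 58, 'b': 46}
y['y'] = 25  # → {'y': 25, 'b': 46}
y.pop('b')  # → 46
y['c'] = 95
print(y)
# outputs {'y': 25, 'c': 95}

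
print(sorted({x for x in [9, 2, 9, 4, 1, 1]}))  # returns [1, 2, 4, 9]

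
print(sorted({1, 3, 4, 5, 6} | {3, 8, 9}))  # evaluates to [1, 3, 4, 5, 6, 8, 9]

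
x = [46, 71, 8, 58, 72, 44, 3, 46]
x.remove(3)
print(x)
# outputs [46, 71, 8, 58, 72, 44, 46]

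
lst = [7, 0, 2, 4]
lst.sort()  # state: [0, 2, 4, 7]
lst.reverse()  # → [7, 4, 2, 0]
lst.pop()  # 0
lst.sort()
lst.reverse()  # [7, 4, 2]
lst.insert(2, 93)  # [7, 4, 93, 2]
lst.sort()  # [2, 4, 7, 93]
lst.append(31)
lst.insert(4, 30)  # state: [2, 4, 7, 93, 30, 31]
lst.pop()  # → 31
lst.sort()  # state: [2, 4, 7, 30, 93]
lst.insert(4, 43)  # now [2, 4, 7, 30, 43, 93]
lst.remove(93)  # [2, 4, 7, 30, 43]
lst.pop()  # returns 43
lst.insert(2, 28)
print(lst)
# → [2, 4, 28, 7, 30]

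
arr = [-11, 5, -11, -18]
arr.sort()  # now [-18, -11, -11, 5]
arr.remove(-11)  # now [-18, -11, 5]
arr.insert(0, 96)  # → [96, -18, -11, 5]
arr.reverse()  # [5, -11, -18, 96]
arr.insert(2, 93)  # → [5, -11, 93, -18, 96]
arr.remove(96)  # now [5, -11, 93, -18]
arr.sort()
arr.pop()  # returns 93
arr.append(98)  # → [-18, -11, 5, 98]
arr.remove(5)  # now [-18, -11, 98]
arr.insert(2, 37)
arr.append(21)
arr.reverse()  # [21, 98, 37, -11, -18]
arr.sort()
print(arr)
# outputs [-18, -11, 21, 37, 98]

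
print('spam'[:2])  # sp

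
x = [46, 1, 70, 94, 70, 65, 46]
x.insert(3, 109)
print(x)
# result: [46, 1, 70, 109, 94, 70, 65, 46]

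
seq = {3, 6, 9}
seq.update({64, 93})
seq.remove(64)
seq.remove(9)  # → {3, 6, 93}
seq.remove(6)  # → {3, 93}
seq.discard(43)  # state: {3, 93}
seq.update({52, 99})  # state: {3, 52, 93, 99}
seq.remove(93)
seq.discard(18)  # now {3, 52, 99}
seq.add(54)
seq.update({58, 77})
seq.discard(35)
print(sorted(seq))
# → [3, 52, 54, 58, 77, 99]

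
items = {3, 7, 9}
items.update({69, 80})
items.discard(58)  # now {3, 7, 9, 69, 80}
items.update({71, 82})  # {3, 7, 9, 69, 71, 80, 82}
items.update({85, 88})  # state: {3, 7, 9, 69, 71, 80, 82, 85, 88}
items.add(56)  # {3, 7, 9, 56, 69, 71, 80, 82, 85, 88}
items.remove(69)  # {3, 7, 9, 56, 71, 80, 82, 85, 88}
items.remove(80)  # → {3, 7, 9, 56, 71, 82, 85, 88}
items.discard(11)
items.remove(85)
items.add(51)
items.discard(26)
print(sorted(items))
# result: [3, 7, 9, 51, 56, 71, 82, 88]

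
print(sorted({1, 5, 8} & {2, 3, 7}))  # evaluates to []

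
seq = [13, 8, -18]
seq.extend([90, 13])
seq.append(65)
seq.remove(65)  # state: [13, 8, -18, 90, 13]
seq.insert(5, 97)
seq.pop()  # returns 97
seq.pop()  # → 13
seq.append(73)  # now [13, 8, -18, 90, 73]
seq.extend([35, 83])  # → [13, 8, -18, 90, 73, 35, 83]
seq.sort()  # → [-18, 8, 13, 35, 73, 83, 90]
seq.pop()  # 90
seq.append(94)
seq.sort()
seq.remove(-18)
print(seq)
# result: [8, 13, 35, 73, 83, 94]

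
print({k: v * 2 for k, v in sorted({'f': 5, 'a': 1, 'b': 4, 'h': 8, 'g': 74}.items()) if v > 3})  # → {'b': 8, 'f': 10, 'g': 148, 'h': 16}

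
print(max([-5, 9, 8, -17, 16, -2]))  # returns 16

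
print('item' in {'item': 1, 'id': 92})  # True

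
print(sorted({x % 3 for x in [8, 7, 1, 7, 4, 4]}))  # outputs [1, 2]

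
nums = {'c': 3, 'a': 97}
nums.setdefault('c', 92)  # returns 3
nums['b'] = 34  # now {'c': 3, 'a': 97, 'b': 34}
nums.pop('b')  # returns 34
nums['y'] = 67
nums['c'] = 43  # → {'c': 43, 'a': 97, 'y': 67}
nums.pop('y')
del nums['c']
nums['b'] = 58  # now {'a': 97, 'b': 58}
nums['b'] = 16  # {'a': 97, 'b': 16}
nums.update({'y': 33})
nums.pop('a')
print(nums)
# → {'b': 16, 'y': 33}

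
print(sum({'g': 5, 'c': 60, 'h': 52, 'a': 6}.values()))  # 123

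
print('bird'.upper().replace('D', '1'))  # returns BIR1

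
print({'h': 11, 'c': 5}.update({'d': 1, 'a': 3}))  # None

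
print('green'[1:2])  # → r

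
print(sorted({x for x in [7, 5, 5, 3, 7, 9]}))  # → [3, 5, 7, 9]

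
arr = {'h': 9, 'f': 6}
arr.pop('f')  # 6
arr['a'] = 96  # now {'h': 9, 'a': 96}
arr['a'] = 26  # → {'h': 9, 'a': 26}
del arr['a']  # {'h': 9}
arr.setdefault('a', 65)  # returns 65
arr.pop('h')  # 9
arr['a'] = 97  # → {'a': 97}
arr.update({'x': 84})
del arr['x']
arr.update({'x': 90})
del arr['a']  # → {'x': 90}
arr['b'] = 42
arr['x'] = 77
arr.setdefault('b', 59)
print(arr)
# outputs {'x': 77, 'b': 42}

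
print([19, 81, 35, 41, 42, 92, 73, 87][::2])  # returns [19, 35, 42, 73]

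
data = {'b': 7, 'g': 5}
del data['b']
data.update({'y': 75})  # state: {'g': 5, 'y': 75}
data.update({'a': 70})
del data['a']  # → {'g': 5, 'y': 75}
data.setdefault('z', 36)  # 36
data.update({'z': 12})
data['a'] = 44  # {'g': 5, 'y': 75, 'z': 12, 'a': 44}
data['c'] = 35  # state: {'g': 5, 'y': 75, 'z': 12, 'a': 44, 'c': 35}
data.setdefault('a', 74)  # 44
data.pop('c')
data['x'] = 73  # {'g': 5, 'y': 75, 'z': 12, 'a': 44, 'x': 73}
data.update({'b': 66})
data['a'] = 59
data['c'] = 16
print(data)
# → {'g': 5, 'y': 75, 'z': 12, 'a': 59, 'x': 73, 'b': 66, 'c': 16}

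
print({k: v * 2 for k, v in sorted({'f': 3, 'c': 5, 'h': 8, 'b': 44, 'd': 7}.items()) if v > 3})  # {'b': 88, 'c': 10, 'd': 14, 'h': 16}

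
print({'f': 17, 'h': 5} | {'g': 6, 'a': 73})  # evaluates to {'f': 17, 'h': 5, 'g': 6, 'a': 73}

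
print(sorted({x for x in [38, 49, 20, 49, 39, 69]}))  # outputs [20, 38, 39, 49, 69]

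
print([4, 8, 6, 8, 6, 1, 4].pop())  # 4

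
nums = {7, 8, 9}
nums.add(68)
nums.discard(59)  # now {7, 8, 9, 68}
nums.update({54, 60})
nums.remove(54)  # {7, 8, 9, 60, 68}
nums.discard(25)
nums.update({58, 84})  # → {7, 8, 9, 58, 60, 68, 84}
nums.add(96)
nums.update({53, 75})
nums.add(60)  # {7, 8, 9, 53, 58, 60, 68, 75, 84, 96}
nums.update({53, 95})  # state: {7, 8, 9, 53, 58, 60, 68, 75, 84, 95, 96}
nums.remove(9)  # {7, 8, 53, 58, 60, 68, 75, 84, 95, 96}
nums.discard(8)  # {7, 53, 58, 60, 68, 75, 84, 95, 96}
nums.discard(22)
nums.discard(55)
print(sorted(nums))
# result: [7, 53, 58, 60, 68, 75, 84, 95, 96]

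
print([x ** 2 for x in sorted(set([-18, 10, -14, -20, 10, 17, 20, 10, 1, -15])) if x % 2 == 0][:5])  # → [400, 324, 196, 100, 400]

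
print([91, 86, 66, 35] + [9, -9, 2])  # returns [91, 86, 66, 35, 9, -9, 2]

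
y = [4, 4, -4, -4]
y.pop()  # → -4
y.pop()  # -4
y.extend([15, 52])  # [4, 4, 15, 52]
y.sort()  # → [4, 4, 15, 52]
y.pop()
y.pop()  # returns 15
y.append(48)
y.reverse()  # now [48, 4, 4]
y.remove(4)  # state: [48, 4]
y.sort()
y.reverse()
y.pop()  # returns 4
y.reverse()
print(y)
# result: [48]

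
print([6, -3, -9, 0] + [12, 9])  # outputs [6, -3, -9, 0, 12, 9]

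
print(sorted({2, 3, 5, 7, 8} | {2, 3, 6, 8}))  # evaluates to [2, 3, 5, 6, 7, 8]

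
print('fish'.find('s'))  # 2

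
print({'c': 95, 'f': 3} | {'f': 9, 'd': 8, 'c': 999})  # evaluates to {'c': 999, 'f': 9, 'd': 8}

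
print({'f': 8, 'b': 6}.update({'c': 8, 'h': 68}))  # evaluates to None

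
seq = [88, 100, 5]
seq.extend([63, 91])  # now [88, 100, 5, 63, 91]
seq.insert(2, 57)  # [88, 100, 57, 5, 63, 91]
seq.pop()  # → 91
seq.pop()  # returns 63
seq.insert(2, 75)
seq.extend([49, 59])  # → [88, 100, 75, 57, 5, 49, 59]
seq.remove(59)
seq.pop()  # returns 49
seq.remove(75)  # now [88, 100, 57, 5]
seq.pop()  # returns 5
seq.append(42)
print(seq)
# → [88, 100, 57, 42]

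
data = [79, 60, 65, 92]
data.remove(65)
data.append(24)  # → [79, 60, 92, 24]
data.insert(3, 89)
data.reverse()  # [24, 89, 92, 60, 79]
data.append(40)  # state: [24, 89, 92, 60, 79, 40]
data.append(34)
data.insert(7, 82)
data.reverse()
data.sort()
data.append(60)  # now [24, 34, 40, 60, 79, 82, 89, 92, 60]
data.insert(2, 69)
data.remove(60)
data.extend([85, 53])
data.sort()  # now [24, 34, 40, 53, 60, 69, 79, 82, 85, 89, 92]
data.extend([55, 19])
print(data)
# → [24, 34, 40, 53, 60, 69, 79, 82, 85, 89, 92, 55, 19]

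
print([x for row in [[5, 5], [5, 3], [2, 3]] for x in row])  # [5, 5, 5, 3, 2, 3]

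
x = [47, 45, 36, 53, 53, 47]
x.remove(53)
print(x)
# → [47, 45, 36, 53, 47]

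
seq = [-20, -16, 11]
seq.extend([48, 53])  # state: [-20, -16, 11, 48, 53]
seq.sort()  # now [-20, -16, 11, 48, 53]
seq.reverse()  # [53, 48, 11, -16, -20]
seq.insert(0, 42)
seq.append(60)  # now [42, 53, 48, 11, -16, -20, 60]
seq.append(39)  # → [42, 53, 48, 11, -16, -20, 60, 39]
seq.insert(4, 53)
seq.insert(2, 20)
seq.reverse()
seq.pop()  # 42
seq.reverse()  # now [53, 20, 48, 11, 53, -16, -20, 60, 39]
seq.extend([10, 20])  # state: [53, 20, 48, 11, 53, -16, -20, 60, 39, 10, 20]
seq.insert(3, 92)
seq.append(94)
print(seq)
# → [53, 20, 48, 92, 11, 53, -16, -20, 60, 39, 10, 20, 94]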